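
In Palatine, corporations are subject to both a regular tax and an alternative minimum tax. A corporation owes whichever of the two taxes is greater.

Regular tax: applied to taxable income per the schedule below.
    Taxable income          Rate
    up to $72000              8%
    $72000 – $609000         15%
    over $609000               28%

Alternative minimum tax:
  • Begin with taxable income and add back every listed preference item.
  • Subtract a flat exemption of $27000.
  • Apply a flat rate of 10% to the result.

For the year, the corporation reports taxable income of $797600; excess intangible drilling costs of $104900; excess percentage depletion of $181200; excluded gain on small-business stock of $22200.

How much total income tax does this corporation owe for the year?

Regular tax:
  $72000 × 8% = $5760
  $537000 × 15% = $80550
  $188600 × 28% = $52808
  → $139118

Alternative minimum tax:
  Adjusted income: $797600 + $104900 + $181200 + $22200 = $1105900
  Less exemption $27000 → base $1078900
  $1078900 × 10% = $107890

$139118 > $107890, so the regular tax governs.

$139118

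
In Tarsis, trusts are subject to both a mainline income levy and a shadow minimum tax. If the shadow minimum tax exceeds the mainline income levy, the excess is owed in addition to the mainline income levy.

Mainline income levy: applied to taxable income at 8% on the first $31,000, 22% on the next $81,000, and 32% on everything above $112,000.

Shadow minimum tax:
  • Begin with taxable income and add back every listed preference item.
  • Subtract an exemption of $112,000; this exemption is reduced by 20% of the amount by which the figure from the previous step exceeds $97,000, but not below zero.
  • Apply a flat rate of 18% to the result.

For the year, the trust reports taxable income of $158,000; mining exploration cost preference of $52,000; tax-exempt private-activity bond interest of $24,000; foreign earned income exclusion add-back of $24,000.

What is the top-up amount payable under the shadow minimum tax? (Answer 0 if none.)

Shadow minimum tax:
  Adjusted income: $158,000 + $52,000 + $24,000 + $24,000 = $258,000
  Exemption: $112,000 − 20% × ($258,000 − $97,000) = $112,000 − $32,200 = $79,800
  Base: $258,000 − $79,800 = $178,200
  $178,200 × 18% = $32,076

Mainline income levy:
  $31,000 × 8% = $2,480
  $81,000 × 22% = $17,820
  $46,000 × 32% = $14,720
  → $35,020

$32,076 ≤ $35,020, so no add-on is due.

$0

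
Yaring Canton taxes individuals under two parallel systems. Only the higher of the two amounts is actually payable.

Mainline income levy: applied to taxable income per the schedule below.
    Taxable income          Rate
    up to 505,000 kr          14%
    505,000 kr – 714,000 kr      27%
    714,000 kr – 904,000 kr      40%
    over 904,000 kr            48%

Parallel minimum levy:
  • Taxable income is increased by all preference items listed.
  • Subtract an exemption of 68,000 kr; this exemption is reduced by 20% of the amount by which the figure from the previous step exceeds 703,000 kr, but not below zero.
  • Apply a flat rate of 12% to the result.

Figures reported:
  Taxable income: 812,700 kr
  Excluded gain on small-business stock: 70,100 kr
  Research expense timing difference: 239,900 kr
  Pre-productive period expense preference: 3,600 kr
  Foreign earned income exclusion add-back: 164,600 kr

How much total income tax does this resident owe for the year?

Mainline income levy:
  505,000 kr × 14% = 70,700 kr
  209,000 kr × 27% = 56,430 kr
  98,700 kr × 40% = 39,480 kr
  → 166,610 kr

Parallel minimum levy:
  Adjusted income: 812,700 kr + 70,100 kr + 239,900 kr + 3,600 kr + 164,600 kr = 1,290,900 kr
  Exemption: 20% × (1,290,900 kr − 703,000 kr) = 117,580 kr ≥ 68,000 kr, so the exemption is fully phased out
  Base: 1,290,900 kr − 0 kr = 1,290,900 kr
  1,290,900 kr × 12% = 154,908 kr

166,610 kr > 154,908 kr, so the mainline income levy governs.

166,610 kr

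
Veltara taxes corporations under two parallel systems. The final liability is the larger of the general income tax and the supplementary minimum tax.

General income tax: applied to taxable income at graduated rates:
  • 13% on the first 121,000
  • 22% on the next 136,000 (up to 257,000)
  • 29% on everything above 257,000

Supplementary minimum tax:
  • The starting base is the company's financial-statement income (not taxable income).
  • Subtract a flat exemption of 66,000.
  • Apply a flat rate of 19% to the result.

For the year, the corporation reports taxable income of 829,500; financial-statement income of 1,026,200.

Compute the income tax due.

General income tax:
  121,000 × 13% = 15,730
  136,000 × 22% = 29,920
  572,500 × 29% = 166,025
  → 211,675

Supplementary minimum tax:
  Base (financial-statement income): 1,026,200
  Less exemption 66,000 → base 960,200
  960,200 × 19% = 182,438

211,675 > 182,438, so the general income tax governs.

211,675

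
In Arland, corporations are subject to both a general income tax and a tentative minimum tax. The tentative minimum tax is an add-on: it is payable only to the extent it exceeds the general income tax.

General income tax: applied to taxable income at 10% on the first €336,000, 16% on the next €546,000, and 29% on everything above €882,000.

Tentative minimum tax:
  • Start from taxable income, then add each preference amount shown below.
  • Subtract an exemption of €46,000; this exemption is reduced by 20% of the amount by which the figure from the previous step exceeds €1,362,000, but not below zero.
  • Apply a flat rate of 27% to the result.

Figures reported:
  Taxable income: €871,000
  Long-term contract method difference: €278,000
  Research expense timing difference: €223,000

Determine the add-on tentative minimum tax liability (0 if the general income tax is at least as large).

General income tax:
  €336,000 × 10% = €33,600
  €535,000 × 16% = €85,600
  → €119,200

Tentative minimum tax:
  Adjusted income: €871,000 + €278,000 + €223,000 = €1,372,000
  Exemption: €46,000 − 20% × (€1,372,000 − €1,362,000) = €46,000 − €2,000 = €44,000
  Base: €1,372,000 − €44,000 = €1,328,000
  €1,328,000 × 27% = €358,560

Excess of tentative minimum tax over general income tax: €358,560 − €119,200 = €239,360.

€239,360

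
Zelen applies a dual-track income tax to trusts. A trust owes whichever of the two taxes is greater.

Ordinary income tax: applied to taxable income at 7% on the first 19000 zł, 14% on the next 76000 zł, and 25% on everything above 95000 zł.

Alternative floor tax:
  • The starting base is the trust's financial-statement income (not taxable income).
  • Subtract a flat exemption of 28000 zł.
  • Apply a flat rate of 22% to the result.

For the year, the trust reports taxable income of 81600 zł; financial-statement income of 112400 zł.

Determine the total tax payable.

Ordinary income tax:
  19000 zł × 7% = 1330 zł
  62600 zł × 14% = 8764 zł
  → 10094 zł

Alternative floor tax:
  Base (financial-statement income): 112400 zł
  Less exemption 28000 zł → base 84400 zł
  84400 zł × 22% = 18568 zł

18568 zł > 10094 zł, so the alternative floor tax is the binding amount.

18568 zł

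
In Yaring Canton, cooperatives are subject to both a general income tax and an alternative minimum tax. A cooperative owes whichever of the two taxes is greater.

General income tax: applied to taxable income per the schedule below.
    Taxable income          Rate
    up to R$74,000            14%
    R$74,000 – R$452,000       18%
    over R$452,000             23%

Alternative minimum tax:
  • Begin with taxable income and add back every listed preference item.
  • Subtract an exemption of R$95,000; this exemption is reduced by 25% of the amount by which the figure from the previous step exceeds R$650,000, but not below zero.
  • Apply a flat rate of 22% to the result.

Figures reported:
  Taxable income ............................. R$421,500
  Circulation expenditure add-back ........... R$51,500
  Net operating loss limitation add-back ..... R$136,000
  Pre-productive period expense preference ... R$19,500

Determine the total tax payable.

R$117,370

Alternative minimum tax:
  Adjusted income: R$421,500 + R$51,500 + R$136,000 + R$19,500 = R$628,500
  Exemption: R$628,500 ≤ R$650,000, so full R$95,000 applies
  Base: R$628,500 − R$95,000 = R$533,500
  R$533,500 × 22% = R$117,370

General income tax:
  R$74,000 × 14% = R$10,360
  R$347,500 × 18% = R$62,550
  → R$72,910

R$117,370 > R$72,910, so the alternative minimum tax is the binding amount.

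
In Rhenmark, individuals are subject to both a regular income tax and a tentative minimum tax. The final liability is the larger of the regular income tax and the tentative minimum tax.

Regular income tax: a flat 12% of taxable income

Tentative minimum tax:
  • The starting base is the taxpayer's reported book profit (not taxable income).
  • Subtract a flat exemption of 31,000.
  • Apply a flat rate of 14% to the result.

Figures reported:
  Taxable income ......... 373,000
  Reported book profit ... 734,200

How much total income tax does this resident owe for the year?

Regular income tax:
  373,000 × 12% = 44,760

Tentative minimum tax:
  Base (reported book profit): 734,200
  Less exemption 31,000 → base 703,200
  703,200 × 14% = 98,448

98,448 > 44,760, so the tentative minimum tax is the binding amount.

98,448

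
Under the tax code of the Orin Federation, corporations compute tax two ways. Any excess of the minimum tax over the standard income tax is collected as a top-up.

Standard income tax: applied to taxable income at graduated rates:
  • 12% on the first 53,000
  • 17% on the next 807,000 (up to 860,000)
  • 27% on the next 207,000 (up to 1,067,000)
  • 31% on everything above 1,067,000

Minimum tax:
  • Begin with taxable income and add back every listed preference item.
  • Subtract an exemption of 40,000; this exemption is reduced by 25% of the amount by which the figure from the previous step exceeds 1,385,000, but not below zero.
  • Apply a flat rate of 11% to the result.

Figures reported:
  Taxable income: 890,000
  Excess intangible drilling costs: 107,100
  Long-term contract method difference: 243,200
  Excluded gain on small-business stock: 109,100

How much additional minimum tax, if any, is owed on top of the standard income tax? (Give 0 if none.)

Minimum tax:
  Adjusted income: 890,000 + 107,100 + 243,200 + 109,100 = 1,349,400
  Exemption: 1,349,400 ≤ 1,385,000, so full 40,000 applies
  Base: 1,349,400 − 40,000 = 1,309,400
  1,309,400 × 11% = 144,034

Standard income tax:
  53,000 × 12% = 6,360
  807,000 × 17% = 137,190
  30,000 × 27% = 8,100
  → 151,650

144,034 ≤ 151,650, so no add-on is due.

0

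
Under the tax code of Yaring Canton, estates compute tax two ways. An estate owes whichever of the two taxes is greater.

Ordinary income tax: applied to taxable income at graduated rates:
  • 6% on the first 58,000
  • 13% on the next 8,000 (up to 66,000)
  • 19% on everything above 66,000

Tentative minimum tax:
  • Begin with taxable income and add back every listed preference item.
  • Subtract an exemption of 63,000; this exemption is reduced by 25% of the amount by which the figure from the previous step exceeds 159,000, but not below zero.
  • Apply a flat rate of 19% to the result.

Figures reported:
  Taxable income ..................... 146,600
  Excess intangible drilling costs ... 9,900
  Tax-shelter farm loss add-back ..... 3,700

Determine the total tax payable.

19,834

Ordinary income tax:
  58,000 × 6% = 3,480
  8,000 × 13% = 1,040
  80,600 × 19% = 15,314
  → 19,834

Tentative minimum tax:
  Adjusted income: 146,600 + 9,900 + 3,700 = 160,200
  Exemption: 63,000 − 25% × (160,200 − 159,000) = 63,000 − 300 = 62,700
  Base: 160,200 − 62,700 = 97,500
  97,500 × 19% = 18,525

19,834 > 18,525, so the ordinary income tax governs.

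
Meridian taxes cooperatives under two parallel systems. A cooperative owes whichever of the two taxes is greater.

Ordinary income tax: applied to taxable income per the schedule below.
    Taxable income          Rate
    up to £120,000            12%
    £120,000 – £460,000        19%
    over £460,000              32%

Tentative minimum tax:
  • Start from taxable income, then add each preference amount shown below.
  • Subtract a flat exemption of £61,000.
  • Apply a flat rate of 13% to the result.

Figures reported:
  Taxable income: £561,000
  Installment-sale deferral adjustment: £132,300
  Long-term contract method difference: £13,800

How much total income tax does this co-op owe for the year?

Tentative minimum tax:
  Adjusted income: £561,000 + £132,300 + £13,800 = £707,100
  Less exemption £61,000 → base £646,100
  £646,100 × 13% = £83,993

Ordinary income tax:
  £120,000 × 12% = £14,400
  £340,000 × 19% = £64,600
  £101,000 × 32% = £32,320
  → £111,320

£111,320 > £83,993, so the ordinary income tax governs.

£111,320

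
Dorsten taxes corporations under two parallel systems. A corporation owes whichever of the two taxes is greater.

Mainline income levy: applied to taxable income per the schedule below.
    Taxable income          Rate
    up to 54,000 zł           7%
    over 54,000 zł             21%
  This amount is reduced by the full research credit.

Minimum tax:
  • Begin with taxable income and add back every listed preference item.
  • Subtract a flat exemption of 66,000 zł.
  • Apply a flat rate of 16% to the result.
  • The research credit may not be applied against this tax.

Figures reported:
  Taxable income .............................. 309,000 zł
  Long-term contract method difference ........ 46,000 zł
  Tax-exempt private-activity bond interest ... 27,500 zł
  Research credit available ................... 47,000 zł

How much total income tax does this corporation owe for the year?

Mainline income levy:
  54,000 zł × 7% = 3,780 zł
  255,000 zł × 21% = 53,550 zł
  → 57,330 zł
  Less research credit 47,000 zł → 10,330 zł

Minimum tax:
  Adjusted income: 309,000 zł + 46,000 zł + 27,500 zł = 382,500 zł
  Less exemption 66,000 zł → base 316,500 zł
  316,500 zł × 16% = 50,640 zł

50,640 zł > 10,330 zł, so the minimum tax is the binding amount.

50,640 zł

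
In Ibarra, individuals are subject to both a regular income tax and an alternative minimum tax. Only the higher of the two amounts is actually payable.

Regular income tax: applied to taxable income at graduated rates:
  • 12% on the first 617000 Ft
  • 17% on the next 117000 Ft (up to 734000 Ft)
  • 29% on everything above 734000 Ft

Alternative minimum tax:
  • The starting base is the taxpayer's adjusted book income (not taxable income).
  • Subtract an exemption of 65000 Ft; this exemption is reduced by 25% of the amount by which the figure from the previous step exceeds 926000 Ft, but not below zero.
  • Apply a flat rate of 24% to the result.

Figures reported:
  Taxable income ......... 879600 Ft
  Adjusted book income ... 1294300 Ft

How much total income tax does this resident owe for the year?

310632 Ft

Regular income tax:
  617000 Ft × 12% = 74040 Ft
  117000 Ft × 17% = 19890 Ft
  145600 Ft × 29% = 42224 Ft
  → 136154 Ft

Alternative minimum tax:
  Base (adjusted book income): 1294300 Ft
  Exemption: 25% × (1294300 Ft − 926000 Ft) = 92075 Ft ≥ 65000 Ft, so the exemption is fully phased out
  Base: 1294300 Ft − 0 Ft = 1294300 Ft
  1294300 Ft × 24% = 310632 Ft

310632 Ft > 136154 Ft, so the alternative minimum tax is the binding amount.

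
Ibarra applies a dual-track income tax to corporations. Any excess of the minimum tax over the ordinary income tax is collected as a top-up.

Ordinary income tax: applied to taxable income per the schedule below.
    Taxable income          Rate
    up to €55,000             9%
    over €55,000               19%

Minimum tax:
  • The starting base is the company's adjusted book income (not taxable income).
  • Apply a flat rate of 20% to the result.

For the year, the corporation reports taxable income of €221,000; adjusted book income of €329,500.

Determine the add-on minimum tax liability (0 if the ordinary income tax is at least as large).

Ordinary income tax:
  €55,000 × 9% = €4,950
  €166,000 × 19% = €31,540
  → €36,490

Minimum tax:
  Base (adjusted book income): €329,500
  €329,500 × 20% = €65,900

Excess of minimum tax over ordinary income tax: €65,900 − €36,490 = €29,410.

€29,410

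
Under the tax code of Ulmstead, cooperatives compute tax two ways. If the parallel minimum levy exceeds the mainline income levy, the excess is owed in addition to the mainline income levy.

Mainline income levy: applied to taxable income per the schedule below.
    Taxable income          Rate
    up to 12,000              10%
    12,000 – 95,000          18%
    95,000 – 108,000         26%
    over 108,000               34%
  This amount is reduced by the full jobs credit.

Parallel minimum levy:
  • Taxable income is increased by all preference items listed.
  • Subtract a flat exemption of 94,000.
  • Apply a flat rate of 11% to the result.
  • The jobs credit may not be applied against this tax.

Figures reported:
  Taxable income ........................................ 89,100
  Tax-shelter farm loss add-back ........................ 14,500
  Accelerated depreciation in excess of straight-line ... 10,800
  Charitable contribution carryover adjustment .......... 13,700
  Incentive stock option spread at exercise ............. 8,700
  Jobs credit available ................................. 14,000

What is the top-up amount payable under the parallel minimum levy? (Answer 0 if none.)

3,630

Mainline income levy:
  12,000 × 10% = 1,200
  77,100 × 18% = 13,878
  → 15,078
  Less jobs credit 14,000 → 1,078

Parallel minimum levy:
  Adjusted income: 89,100 + 14,500 + 10,800 + 13,700 + 8,700 = 136,800
  Less exemption 94,000 → base 42,800
  42,800 × 11% = 4,708

Excess of parallel minimum levy over mainline income levy: 4,708 − 1,078 = 3,630.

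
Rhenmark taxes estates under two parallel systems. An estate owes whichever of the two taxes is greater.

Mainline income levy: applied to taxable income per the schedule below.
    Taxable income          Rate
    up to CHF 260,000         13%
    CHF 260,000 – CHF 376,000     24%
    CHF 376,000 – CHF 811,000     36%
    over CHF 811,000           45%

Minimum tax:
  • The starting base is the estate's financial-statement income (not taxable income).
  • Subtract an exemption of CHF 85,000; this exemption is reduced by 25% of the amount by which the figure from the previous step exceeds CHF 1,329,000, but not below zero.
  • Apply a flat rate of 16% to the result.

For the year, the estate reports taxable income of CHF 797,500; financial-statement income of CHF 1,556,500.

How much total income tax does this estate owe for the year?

CHF 244,540

Mainline income levy:
  CHF 260,000 × 13% = CHF 33,800
  CHF 116,000 × 24% = CHF 27,840
  CHF 421,500 × 36% = CHF 151,740
  → CHF 213,380

Minimum tax:
  Base (financial-statement income): CHF 1,556,500
  Exemption: CHF 85,000 − 25% × (CHF 1,556,500 − CHF 1,329,000) = CHF 85,000 − CHF 56,875 = CHF 28,125
  Base: CHF 1,556,500 − CHF 28,125 = CHF 1,528,375
  CHF 1,528,375 × 16% = CHF 244,540

CHF 244,540 > CHF 213,380, so the minimum tax is the binding amount.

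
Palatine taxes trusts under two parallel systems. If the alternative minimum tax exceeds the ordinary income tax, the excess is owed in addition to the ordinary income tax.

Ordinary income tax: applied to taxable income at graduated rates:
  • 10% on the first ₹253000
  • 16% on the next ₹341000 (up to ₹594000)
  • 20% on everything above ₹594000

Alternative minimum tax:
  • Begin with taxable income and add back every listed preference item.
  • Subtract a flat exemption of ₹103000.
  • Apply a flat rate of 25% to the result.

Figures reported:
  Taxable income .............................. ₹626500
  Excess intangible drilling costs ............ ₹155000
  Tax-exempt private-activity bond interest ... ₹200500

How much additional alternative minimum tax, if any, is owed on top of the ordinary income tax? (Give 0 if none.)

Alternative minimum tax:
  Adjusted income: ₹626500 + ₹155000 + ₹200500 = ₹982000
  Less exemption ₹103000 → base ₹879000
  ₹879000 × 25% = ₹219750

Ordinary income tax:
  ₹253000 × 10% = ₹25300
  ₹341000 × 16% = ₹54560
  ₹32500 × 20% = ₹6500
  → ₹86360

Excess of alternative minimum tax over ordinary income tax: ₹219750 − ₹86360 = ₹133390.

₹133390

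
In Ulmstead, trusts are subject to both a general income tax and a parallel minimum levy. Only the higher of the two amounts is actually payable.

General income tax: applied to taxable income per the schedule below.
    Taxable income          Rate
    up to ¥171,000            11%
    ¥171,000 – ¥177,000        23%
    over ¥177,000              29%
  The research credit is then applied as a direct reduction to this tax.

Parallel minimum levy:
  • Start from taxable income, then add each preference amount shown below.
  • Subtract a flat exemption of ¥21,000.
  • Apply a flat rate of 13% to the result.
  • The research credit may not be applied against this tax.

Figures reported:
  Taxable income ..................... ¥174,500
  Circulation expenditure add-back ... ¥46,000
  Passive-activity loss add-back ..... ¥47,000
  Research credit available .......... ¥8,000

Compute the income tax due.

General income tax:
  ¥171,000 × 11% = ¥18,810
  ¥3,500 × 23% = ¥805
  → ¥19,615
  Less research credit ¥8,000 → ¥11,615

Parallel minimum levy:
  Adjusted income: ¥174,500 + ¥46,000 + ¥47,000 = ¥267,500
  Less exemption ¥21,000 → base ¥246,500
  ¥246,500 × 13% = ¥32,045

¥32,045 > ¥11,615, so the parallel minimum levy is the binding amount.

¥32,045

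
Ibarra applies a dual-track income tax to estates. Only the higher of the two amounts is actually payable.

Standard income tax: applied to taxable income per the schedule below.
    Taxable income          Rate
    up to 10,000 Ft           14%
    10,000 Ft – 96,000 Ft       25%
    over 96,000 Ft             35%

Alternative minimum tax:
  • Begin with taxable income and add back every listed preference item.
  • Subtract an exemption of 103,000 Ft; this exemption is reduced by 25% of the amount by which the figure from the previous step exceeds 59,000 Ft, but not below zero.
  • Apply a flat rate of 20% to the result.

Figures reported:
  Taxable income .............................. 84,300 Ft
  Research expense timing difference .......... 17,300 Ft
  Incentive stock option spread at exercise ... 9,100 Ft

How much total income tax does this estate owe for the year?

Standard income tax:
  10,000 Ft × 14% = 1,400 Ft
  74,300 Ft × 25% = 18,575 Ft
  → 19,975 Ft

Alternative minimum tax:
  Adjusted income: 84,300 Ft + 17,300 Ft + 9,100 Ft = 110,700 Ft
  Exemption: 103,000 Ft − 25% × (110,700 Ft − 59,000 Ft) = 103,000 Ft − 12,925 Ft = 90,075 Ft
  Base: 110,700 Ft − 90,075 Ft = 20,625 Ft
  20,625 Ft × 20% = 4,125 Ft

19,975 Ft > 4,125 Ft, so the standard income tax governs.

19,975 Ft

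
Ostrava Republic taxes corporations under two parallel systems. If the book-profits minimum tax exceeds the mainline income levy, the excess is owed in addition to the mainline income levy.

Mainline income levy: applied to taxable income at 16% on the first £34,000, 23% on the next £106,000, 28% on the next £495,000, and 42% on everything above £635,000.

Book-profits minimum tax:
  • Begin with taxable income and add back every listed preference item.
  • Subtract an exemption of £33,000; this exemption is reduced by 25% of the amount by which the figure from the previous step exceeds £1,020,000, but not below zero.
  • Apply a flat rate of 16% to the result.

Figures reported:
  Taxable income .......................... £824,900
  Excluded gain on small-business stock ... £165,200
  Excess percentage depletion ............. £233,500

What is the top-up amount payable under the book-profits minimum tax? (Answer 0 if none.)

Mainline income levy:
  £34,000 × 16% = £5,440
  £106,000 × 23% = £24,380
  £495,000 × 28% = £138,600
  £189,900 × 42% = £79,758
  → £248,178

Book-profits minimum tax:
  Adjusted income: £824,900 + £165,200 + £233,500 = £1,223,600
  Exemption: 25% × (£1,223,600 − £1,020,000) = £50,900 ≥ £33,000, so the exemption is fully phased out
  Base: £1,223,600 − £0 = £1,223,600
  £1,223,600 × 16% = £195,776

£195,776 ≤ £248,178, so no add-on is due.

£0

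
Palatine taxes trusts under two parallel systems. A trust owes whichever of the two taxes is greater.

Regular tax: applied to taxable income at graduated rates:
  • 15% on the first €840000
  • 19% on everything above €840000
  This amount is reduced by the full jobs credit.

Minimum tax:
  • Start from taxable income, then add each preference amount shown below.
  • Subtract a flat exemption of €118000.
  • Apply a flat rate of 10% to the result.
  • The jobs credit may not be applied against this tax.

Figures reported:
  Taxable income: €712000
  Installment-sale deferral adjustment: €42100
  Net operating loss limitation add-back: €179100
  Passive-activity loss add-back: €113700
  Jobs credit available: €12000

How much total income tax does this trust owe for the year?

€94800

Regular tax:
  €712000 × 15% = €106800
  Less jobs credit €12000 → €94800

Minimum tax:
  Adjusted income: €712000 + €42100 + €179100 + €113700 = €1046900
  Less exemption €118000 → base €928900
  €928900 × 10% = €92890

€94800 > €92890, so the regular tax governs.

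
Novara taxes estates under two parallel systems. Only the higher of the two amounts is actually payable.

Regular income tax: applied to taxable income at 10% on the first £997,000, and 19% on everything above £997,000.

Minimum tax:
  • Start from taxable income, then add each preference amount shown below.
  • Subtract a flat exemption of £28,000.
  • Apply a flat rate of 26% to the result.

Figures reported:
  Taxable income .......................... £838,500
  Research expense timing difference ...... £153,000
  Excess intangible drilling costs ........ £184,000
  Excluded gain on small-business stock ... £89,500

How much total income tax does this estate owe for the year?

Minimum tax:
  Adjusted income: £838,500 + £153,000 + £184,000 + £89,500 = £1,265,000
  Less exemption £28,000 → base £1,237,000
  £1,237,000 × 26% = £321,620

Regular income tax:
  £838,500 × 10% = £83,850

£321,620 > £83,850, so the minimum tax is the binding amount.

£321,620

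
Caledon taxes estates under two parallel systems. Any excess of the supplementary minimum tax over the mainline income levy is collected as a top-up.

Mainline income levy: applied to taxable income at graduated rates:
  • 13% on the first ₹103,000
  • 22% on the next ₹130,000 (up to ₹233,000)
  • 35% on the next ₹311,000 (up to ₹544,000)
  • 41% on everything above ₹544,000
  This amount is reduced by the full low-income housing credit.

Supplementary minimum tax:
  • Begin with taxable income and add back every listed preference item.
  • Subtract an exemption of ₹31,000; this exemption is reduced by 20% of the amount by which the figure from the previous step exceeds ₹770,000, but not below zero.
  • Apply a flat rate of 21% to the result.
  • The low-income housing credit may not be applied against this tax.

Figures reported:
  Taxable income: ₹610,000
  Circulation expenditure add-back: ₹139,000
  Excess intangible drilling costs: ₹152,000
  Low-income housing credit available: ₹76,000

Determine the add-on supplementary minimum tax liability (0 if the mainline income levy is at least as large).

₹86,302

Supplementary minimum tax:
  Adjusted income: ₹610,000 + ₹139,000 + ₹152,000 = ₹901,000
  Exemption: ₹31,000 − 20% × (₹901,000 − ₹770,000) = ₹31,000 − ₹26,200 = ₹4,800
  Base: ₹901,000 − ₹4,800 = ₹896,200
  ₹896,200 × 21% = ₹188,202

Mainline income levy:
  ₹103,000 × 13% = ₹13,390
  ₹130,000 × 22% = ₹28,600
  ₹311,000 × 35% = ₹108,850
  ₹66,000 × 41% = ₹27,060
  → ₹177,900
  Less low-income housing credit ₹76,000 → ₹101,900

Excess of supplementary minimum tax over mainline income levy: ₹188,202 − ₹101,900 = ₹86,302.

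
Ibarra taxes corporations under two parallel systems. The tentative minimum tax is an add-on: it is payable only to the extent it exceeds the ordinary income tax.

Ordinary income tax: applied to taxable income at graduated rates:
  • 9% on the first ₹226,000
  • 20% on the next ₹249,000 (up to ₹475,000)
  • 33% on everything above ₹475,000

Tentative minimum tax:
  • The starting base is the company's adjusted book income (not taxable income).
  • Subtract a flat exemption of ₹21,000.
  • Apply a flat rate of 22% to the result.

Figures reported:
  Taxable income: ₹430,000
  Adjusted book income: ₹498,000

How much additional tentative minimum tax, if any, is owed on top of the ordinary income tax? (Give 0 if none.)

₹43,800

Ordinary income tax:
  ₹226,000 × 9% = ₹20,340
  ₹204,000 × 20% = ₹40,800
  → ₹61,140

Tentative minimum tax:
  Base (adjusted book income): ₹498,000
  Less exemption ₹21,000 → base ₹477,000
  ₹477,000 × 22% = ₹104,940

Excess of tentative minimum tax over ordinary income tax: ₹104,940 − ₹61,140 = ₹43,800.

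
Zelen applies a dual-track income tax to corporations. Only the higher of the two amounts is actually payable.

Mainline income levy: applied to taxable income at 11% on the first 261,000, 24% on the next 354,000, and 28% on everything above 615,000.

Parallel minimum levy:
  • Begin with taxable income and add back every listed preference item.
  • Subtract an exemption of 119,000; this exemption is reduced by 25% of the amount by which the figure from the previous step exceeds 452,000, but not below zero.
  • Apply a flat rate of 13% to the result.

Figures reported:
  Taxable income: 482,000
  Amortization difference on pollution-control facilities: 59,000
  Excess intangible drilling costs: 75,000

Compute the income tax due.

Parallel minimum levy:
  Adjusted income: 482,000 + 59,000 + 75,000 = 616,000
  Exemption: 119,000 − 25% × (616,000 − 452,000) = 119,000 − 41,000 = 78,000
  Base: 616,000 − 78,000 = 538,000
  538,000 × 13% = 69,940

Mainline income levy:
  261,000 × 11% = 28,710
  221,000 × 24% = 53,040
  → 81,750

81,750 > 69,940, so the mainline income levy governs.

81,750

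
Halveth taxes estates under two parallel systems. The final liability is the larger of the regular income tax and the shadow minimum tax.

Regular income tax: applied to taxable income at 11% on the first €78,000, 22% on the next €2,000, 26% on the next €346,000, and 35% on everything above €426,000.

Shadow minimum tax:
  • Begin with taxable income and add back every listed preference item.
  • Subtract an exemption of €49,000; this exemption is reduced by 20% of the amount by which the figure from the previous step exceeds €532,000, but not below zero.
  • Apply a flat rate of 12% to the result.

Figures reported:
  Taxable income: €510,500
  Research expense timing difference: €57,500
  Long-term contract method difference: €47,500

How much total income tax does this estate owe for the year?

Regular income tax:
  €78,000 × 11% = €8,580
  €2,000 × 22% = €440
  €346,000 × 26% = €89,960
  €84,500 × 35% = €29,575
  → €128,555

Shadow minimum tax:
  Adjusted income: €510,500 + €57,500 + €47,500 = €615,500
  Exemption: €49,000 − 20% × (€615,500 − €532,000) = €49,000 − €16,700 = €32,300
  Base: €615,500 − €32,300 = €583,200
  €583,200 × 12% = €69,984

€128,555 > €69,984, so the regular income tax governs.

€128,555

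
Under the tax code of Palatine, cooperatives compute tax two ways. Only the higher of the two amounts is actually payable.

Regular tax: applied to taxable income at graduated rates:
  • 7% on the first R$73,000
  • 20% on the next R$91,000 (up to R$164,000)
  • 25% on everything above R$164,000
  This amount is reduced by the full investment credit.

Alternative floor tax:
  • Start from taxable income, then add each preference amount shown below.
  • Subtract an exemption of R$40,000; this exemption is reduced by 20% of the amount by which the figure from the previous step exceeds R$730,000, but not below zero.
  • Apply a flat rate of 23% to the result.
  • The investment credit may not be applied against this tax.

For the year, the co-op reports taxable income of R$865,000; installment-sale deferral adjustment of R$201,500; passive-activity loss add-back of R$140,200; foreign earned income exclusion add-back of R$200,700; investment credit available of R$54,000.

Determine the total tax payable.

Alternative floor tax:
  Adjusted income: R$865,000 + R$201,500 + R$140,200 + R$200,700 = R$1,407,400
  Exemption: 20% × (R$1,407,400 − R$730,000) = R$135,480 ≥ R$40,000, so the exemption is fully phased out
  Base: R$1,407,400 − R$0 = R$1,407,400
  R$1,407,400 × 23% = R$323,702

Regular tax:
  R$73,000 × 7% = R$5,110
  R$91,000 × 20% = R$18,200
  R$701,000 × 25% = R$175,250
  → R$198,560
  Less investment credit R$54,000 → R$144,560

R$323,702 > R$144,560, so the alternative floor tax is the binding amount.

R$323,702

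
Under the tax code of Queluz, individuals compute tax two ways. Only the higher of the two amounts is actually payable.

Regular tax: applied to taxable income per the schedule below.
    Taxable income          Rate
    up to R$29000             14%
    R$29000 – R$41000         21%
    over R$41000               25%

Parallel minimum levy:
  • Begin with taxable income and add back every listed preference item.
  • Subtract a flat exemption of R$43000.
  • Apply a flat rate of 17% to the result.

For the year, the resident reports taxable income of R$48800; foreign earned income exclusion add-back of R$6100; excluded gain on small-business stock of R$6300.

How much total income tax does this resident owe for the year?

Regular tax:
  R$29000 × 14% = R$4060
  R$12000 × 21% = R$2520
  R$7800 × 25% = R$1950
  → R$8530

Parallel minimum levy:
  Adjusted income: R$48800 + R$6100 + R$6300 = R$61200
  Less exemption R$43000 → base R$18200
  R$18200 × 17% = R$3094

R$8530 > R$3094, so the regular tax governs.

R$8530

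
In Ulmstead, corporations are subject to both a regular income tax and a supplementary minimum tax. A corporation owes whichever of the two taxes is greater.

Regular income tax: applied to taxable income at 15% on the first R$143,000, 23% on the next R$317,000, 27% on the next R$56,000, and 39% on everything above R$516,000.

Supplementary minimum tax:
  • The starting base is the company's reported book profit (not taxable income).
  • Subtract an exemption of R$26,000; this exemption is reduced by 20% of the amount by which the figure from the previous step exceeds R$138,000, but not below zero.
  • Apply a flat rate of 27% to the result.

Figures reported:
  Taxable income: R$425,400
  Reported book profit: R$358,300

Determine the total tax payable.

R$96,741

Supplementary minimum tax:
  Base (reported book profit): R$358,300
  Exemption: 20% × (R$358,300 − R$138,000) = R$44,060 ≥ R$26,000, so the exemption is fully phased out
  Base: R$358,300 − R$0 = R$358,300
  R$358,300 × 27% = R$96,741

Regular income tax:
  R$143,000 × 15% = R$21,450
  R$282,400 × 23% = R$64,952
  → R$86,402

R$96,741 > R$86,402, so the supplementary minimum tax is the binding amount.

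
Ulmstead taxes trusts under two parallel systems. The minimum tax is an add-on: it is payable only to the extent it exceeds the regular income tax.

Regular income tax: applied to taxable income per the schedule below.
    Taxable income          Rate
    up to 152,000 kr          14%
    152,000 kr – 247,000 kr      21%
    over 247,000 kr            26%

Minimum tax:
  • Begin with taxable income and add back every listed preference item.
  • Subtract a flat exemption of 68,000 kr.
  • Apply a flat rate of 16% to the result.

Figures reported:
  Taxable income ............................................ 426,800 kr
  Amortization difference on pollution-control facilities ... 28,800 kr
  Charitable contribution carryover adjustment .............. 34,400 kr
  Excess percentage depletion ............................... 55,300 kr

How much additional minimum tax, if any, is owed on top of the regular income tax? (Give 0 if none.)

0 kr

Regular income tax:
  152,000 kr × 14% = 21,280 kr
  95,000 kr × 21% = 19,950 kr
  179,800 kr × 26% = 46,748 kr
  → 87,978 kr

Minimum tax:
  Adjusted income: 426,800 kr + 28,800 kr + 34,400 kr + 55,300 kr = 545,300 kr
  Less exemption 68,000 kr → base 477,300 kr
  477,300 kr × 16% = 76,368 kr

76,368 kr ≤ 87,978 kr, so no add-on is due.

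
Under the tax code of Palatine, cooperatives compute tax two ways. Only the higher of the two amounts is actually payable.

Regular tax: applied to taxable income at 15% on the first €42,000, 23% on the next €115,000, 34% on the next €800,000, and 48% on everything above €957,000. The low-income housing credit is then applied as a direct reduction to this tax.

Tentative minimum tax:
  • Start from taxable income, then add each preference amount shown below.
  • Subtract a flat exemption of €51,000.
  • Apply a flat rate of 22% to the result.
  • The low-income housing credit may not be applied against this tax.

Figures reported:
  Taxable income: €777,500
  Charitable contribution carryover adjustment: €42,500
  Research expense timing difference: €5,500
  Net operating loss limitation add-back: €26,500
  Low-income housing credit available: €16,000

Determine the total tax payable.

Tentative minimum tax:
  Adjusted income: €777,500 + €42,500 + €5,500 + €26,500 = €852,000
  Less exemption €51,000 → base €801,000
  €801,000 × 22% = €176,220

Regular tax:
  €42,000 × 15% = €6,300
  €115,000 × 23% = €26,450
  €620,500 × 34% = €210,970
  → €243,720
  Less low-income housing credit €16,000 → €227,720

€227,720 > €176,220, so the regular tax governs.

€227,720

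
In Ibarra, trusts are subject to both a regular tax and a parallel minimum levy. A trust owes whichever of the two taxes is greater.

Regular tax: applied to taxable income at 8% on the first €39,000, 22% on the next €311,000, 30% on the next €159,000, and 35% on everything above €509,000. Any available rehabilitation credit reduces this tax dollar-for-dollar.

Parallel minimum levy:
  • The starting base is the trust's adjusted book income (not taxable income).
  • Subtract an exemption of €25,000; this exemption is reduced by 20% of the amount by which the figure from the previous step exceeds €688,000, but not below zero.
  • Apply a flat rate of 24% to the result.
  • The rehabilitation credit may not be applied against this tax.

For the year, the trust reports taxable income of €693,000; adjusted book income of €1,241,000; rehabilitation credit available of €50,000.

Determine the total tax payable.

Regular tax:
  €39,000 × 8% = €3,120
  €311,000 × 22% = €68,420
  €159,000 × 30% = €47,700
  €184,000 × 35% = €64,400
  → €183,640
  Less rehabilitation credit €50,000 → €133,640

Parallel minimum levy:
  Base (adjusted book income): €1,241,000
  Exemption: 20% × (€1,241,000 − €688,000) = €110,600 ≥ €25,000, so the exemption is fully phased out
  Base: €1,241,000 − €0 = €1,241,000
  €1,241,000 × 24% = €297,840

€297,840 > €133,640, so the parallel minimum levy is the binding amount.

€297,840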